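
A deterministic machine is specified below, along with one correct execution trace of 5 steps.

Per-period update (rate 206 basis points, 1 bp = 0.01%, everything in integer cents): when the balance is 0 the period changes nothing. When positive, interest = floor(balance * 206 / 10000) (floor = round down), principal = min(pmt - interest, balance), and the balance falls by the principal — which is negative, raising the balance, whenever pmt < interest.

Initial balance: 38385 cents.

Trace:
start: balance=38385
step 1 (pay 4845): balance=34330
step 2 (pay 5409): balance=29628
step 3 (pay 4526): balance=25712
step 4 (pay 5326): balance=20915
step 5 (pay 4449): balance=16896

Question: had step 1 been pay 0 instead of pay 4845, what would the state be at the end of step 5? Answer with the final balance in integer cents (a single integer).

(re-executing from step 1 with the substitution; state before step 1: balance=38385)
step 1 (pay 0): balance=39175
step 2 (pay 5409): balance=34573
step 3 (pay 4526): balance=30759
step 4 (pay 5326): balance=26066
step 5 (pay 4449): balance=22153

22153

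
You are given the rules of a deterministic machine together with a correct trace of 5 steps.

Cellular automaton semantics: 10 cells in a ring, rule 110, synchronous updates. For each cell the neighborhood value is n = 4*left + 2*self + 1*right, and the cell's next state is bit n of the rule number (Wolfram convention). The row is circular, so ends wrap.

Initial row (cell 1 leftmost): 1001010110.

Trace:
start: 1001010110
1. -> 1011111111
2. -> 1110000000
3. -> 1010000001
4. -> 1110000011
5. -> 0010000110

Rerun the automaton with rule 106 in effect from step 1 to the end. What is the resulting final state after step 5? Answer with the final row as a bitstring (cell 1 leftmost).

1011111110

(re-executing steps 1..5 under rule 106; state before step 1: 1001010110)
1. -> 0010101111
2. -> 0101011001
3. -> 1010111010
4. -> 0101101101
5. -> 1011111110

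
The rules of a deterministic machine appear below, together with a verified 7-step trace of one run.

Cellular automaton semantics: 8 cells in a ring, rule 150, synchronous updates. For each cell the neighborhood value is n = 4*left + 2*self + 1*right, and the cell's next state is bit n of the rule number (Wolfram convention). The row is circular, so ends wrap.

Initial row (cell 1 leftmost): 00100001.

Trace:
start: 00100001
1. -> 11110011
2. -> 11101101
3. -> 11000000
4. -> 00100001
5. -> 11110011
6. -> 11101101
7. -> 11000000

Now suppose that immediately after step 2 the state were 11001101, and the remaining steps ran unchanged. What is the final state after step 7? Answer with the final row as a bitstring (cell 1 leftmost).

10110000

state after step 2 := 11001101
3. -> 10110000
4. -> 10001001
5. -> 01011110
6. -> 11001101
7. -> 10110000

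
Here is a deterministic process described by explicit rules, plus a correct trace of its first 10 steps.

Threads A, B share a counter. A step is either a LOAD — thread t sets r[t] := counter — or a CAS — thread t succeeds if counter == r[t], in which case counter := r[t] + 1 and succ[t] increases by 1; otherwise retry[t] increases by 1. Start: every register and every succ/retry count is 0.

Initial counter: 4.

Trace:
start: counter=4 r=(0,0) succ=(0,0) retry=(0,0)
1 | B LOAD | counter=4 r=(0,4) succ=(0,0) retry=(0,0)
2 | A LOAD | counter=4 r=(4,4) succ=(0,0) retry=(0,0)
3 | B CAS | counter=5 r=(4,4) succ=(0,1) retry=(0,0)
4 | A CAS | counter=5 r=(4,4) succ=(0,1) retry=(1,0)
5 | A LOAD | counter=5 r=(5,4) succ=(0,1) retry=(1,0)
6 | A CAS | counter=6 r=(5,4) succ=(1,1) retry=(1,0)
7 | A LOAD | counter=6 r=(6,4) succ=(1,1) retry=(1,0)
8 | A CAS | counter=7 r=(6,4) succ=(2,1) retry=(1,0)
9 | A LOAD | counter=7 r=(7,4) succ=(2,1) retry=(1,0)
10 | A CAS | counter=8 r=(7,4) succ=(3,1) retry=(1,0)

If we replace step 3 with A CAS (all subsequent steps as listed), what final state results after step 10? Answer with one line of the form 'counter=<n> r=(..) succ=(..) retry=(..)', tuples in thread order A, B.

counter=8 r=(7,4) succ=(4,0) retry=(1,0)

(re-executing from step 3 with the substitution; state before step 3: counter=4 r=(4,4) succ=(0,0) retry=(0,0))
3 | A CAS | counter=5 r=(4,4) succ=(1,0) retry=(0,0)
4 | A CAS | counter=5 r=(4,4) succ=(1,0) retry=(1,0)
5 | A LOAD | counter=5 r=(5,4) succ=(1,0) retry=(1,0)
6 | A CAS | counter=6 r=(5,4) succ=(2,0) retry=(1,0)
7 | A LOAD | counter=6 r=(6,4) succ=(2,0) retry=(1,0)
8 | A CAS | counter=7 r=(6,4) succ=(3,0) retry=(1,0)
9 | A LOAD | counter=7 r=(7,4) succ=(3,0) retry=(1,0)
10 | A CAS | counter=8 r=(7,4) succ=(4,0) retry=(1,0)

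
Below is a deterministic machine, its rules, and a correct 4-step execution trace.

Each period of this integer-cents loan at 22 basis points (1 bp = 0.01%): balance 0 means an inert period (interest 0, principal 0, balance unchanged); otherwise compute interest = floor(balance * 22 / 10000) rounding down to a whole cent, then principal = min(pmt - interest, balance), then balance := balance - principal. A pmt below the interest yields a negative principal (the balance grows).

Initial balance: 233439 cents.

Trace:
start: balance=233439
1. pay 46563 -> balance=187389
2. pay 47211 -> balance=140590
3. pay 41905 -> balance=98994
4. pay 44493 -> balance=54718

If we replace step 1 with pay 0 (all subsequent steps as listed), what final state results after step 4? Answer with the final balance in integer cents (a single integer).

101588

(re-executing from step 1 with the substitution; state before step 1: balance=233439)
1. pay 0 -> balance=233952
2. pay 47211 -> balance=187255
3. pay 41905 -> balance=145761
4. pay 44493 -> balance=101588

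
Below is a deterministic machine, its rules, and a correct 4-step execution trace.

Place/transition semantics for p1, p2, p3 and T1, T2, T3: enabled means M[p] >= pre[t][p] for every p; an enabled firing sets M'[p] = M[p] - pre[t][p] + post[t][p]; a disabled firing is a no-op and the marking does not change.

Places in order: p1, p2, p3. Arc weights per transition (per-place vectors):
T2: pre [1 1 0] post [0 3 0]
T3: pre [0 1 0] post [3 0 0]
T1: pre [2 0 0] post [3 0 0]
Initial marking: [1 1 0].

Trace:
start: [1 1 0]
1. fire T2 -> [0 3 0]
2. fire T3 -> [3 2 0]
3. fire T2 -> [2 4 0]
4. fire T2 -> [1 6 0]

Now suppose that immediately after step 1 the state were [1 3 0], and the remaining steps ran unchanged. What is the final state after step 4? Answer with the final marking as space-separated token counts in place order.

2 6 0

state after step 1 := [1 3 0]
2. fire T3 -> [4 2 0]
3. fire T2 -> [3 4 0]
4. fire T2 -> [2 6 0]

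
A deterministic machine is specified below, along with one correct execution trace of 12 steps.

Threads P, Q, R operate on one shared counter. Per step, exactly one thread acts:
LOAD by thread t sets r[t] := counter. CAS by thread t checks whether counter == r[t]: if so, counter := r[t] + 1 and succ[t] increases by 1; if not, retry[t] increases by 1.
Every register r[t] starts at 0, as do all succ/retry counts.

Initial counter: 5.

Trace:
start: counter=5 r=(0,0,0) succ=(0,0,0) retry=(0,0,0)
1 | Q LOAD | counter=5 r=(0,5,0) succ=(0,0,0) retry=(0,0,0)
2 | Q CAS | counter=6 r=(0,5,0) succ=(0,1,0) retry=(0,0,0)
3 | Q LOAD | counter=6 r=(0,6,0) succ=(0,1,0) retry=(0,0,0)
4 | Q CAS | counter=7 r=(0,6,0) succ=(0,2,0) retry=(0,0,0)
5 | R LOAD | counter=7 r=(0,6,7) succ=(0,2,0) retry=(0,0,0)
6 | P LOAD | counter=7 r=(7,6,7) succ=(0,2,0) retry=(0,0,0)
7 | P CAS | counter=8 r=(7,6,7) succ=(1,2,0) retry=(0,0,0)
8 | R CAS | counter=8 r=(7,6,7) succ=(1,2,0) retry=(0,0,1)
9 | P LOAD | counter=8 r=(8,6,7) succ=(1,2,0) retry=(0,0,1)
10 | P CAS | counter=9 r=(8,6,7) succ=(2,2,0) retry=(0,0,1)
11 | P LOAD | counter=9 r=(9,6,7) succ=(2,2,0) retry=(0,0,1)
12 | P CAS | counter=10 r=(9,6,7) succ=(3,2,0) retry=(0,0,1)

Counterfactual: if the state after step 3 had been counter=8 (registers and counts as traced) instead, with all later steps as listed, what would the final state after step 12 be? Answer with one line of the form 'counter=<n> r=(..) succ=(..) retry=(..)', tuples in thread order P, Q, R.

counter=11 r=(10,6,8) succ=(3,1,0) retry=(0,1,1)

state after step 3 := counter=8 r=(0,6,0) succ=(0,1,0) retry=(0,0,0)
4 | Q CAS | counter=8 r=(0,6,0) succ=(0,1,0) retry=(0,1,0)
5 | R LOAD | counter=8 r=(0,6,8) succ=(0,1,0) retry=(0,1,0)
6 | P LOAD | counter=8 r=(8,6,8) succ=(0,1,0) retry=(0,1,0)
7 | P CAS | counter=9 r=(8,6,8) succ=(1,1,0) retry=(0,1,0)
8 | R CAS | counter=9 r=(8,6,8) succ=(1,1,0) retry=(0,1,1)
9 | P LOAD | counter=9 r=(9,6,8) succ=(1,1,0) retry=(0,1,1)
10 | P CAS | counter=10 r=(9,6,8) succ=(2,1,0) retry=(0,1,1)
11 | P LOAD | counter=10 r=(10,6,8) succ=(2,1,0) retry=(0,1,1)
12 | P CAS | counter=11 r=(10,6,8) succ=(3,1,0) retry=(0,1,1)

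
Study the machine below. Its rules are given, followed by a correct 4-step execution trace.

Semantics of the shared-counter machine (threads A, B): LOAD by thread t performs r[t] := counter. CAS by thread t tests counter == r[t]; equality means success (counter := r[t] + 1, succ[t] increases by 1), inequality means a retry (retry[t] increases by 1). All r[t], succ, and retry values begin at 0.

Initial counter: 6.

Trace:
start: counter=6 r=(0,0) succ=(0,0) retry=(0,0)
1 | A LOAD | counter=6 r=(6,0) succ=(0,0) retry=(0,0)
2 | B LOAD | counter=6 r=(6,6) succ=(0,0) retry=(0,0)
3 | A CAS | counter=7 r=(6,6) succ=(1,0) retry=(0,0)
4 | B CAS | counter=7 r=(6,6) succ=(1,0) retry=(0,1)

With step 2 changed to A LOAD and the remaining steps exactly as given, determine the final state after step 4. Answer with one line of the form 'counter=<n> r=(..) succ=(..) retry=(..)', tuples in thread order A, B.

counter=7 r=(6,0) succ=(1,0) retry=(0,1)

(re-executing from step 2 with the substitution; state before step 2: counter=6 r=(6,0) succ=(0,0) retry=(0,0))
2 | A LOAD | counter=6 r=(6,0) succ=(0,0) retry=(0,0)
3 | A CAS | counter=7 r=(6,0) succ=(1,0) retry=(0,0)
4 | B CAS | counter=7 r=(6,0) succ=(1,0) retry=(0,1)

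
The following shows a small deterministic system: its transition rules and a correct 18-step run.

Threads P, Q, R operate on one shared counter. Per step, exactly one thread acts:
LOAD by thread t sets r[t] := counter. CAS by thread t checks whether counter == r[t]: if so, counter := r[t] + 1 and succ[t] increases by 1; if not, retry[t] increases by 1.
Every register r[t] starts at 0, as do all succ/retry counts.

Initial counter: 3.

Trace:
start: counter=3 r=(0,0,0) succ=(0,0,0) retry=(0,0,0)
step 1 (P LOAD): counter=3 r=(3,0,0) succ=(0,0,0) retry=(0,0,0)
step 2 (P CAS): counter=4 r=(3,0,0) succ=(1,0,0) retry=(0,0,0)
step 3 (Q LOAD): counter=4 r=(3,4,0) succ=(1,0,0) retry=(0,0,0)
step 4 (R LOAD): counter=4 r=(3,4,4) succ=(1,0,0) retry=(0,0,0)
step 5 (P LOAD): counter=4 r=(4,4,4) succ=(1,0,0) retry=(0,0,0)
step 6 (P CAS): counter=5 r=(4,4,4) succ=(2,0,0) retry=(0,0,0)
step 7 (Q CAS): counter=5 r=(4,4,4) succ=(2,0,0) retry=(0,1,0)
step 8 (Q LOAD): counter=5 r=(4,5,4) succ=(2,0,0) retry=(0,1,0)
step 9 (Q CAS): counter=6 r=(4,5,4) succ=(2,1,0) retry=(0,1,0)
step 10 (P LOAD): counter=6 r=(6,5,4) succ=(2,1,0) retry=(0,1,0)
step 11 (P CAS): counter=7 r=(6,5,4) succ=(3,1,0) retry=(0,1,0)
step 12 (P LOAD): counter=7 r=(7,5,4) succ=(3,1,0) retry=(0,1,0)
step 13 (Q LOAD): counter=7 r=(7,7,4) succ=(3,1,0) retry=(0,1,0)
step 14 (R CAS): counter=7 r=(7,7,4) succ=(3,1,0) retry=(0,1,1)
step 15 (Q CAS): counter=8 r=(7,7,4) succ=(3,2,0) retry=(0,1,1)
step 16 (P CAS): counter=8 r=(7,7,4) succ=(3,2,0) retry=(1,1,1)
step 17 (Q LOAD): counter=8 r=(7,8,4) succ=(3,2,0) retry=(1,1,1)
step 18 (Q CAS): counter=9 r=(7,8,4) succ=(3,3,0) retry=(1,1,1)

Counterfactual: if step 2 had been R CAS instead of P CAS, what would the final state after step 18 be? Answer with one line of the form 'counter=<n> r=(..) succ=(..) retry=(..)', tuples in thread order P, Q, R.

counter=8 r=(6,7,3) succ=(2,3,0) retry=(1,1,2)

(re-executing from step 2 with the substitution; state before step 2: counter=3 r=(3,0,0) succ=(0,0,0) retry=(0,0,0))
step 2 (R CAS): counter=3 r=(3,0,0) succ=(0,0,0) retry=(0,0,1)
step 3 (Q LOAD): counter=3 r=(3,3,0) succ=(0,0,0) retry=(0,0,1)
step 4 (R LOAD): counter=3 r=(3,3,3) succ=(0,0,0) retry=(0,0,1)
step 5 (P LOAD): counter=3 r=(3,3,3) succ=(0,0,0) retry=(0,0,1)
step 6 (P CAS): counter=4 r=(3,3,3) succ=(1,0,0) retry=(0,0,1)
step 7 (Q CAS): counter=4 r=(3,3,3) succ=(1,0,0) retry=(0,1,1)
step 8 (Q LOAD): counter=4 r=(3,4,3) succ=(1,0,0) retry=(0,1,1)
step 9 (Q CAS): counter=5 r=(3,4,3) succ=(1,1,0) retry=(0,1,1)
step 10 (P LOAD): counter=5 r=(5,4,3) succ=(1,1,0) retry=(0,1,1)
step 11 (P CAS): counter=6 r=(5,4,3) succ=(2,1,0) retry=(0,1,1)
step 12 (P LOAD): counter=6 r=(6,4,3) succ=(2,1,0) retry=(0,1,1)
step 13 (Q LOAD): counter=6 r=(6,6,3) succ=(2,1,0) retry=(0,1,1)
step 14 (R CAS): counter=6 r=(6,6,3) succ=(2,1,0) retry=(0,1,2)
step 15 (Q CAS): counter=7 r=(6,6,3) succ=(2,2,0) retry=(0,1,2)
step 16 (P CAS): counter=7 r=(6,6,3) succ=(2,2,0) retry=(1,1,2)
step 17 (Q LOAD): counter=7 r=(6,7,3) succ=(2,2,0) retry=(1,1,2)
step 18 (Q CAS): counter=8 r=(6,7,3) succ=(2,3,0) retry=(1,1,2)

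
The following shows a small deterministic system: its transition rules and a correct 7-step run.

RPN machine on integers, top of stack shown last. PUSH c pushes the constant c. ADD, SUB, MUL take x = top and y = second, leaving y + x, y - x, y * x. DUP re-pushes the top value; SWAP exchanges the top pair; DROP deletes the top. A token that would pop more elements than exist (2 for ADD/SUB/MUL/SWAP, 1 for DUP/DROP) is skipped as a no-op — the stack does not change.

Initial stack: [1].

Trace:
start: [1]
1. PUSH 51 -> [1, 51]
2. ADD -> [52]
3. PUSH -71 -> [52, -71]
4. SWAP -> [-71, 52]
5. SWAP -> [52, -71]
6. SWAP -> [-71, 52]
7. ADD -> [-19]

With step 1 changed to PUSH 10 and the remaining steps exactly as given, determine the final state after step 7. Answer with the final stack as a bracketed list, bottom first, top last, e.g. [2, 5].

(re-executing from step 1 with the substitution; state before step 1: [1])
1. PUSH 10 -> [1, 10]
2. ADD -> [11]
3. PUSH -71 -> [11, -71]
4. SWAP -> [-71, 11]
5. SWAP -> [11, -71]
6. SWAP -> [-71, 11]
7. ADD -> [-60]

[-60]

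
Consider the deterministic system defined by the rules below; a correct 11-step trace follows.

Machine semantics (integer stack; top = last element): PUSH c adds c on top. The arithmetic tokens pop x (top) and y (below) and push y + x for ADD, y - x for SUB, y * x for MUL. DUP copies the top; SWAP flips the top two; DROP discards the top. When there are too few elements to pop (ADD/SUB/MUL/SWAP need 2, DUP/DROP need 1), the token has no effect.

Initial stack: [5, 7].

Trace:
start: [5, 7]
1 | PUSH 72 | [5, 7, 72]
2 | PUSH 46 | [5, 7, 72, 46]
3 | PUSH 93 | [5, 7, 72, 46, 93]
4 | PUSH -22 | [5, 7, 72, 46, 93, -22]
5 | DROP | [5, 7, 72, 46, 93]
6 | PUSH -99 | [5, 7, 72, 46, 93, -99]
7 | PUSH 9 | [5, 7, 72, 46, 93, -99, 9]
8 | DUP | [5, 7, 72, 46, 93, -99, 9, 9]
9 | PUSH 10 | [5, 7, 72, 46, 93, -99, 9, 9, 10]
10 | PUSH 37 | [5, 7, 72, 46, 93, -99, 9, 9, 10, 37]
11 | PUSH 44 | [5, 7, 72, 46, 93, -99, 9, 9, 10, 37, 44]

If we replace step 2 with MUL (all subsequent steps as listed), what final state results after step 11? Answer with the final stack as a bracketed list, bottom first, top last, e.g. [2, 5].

(re-executing from step 2 with the substitution; state before step 2: [5, 7, 72])
2 | MUL | [5, 504]
3 | PUSH 93 | [5, 504, 93]
4 | PUSH -22 | [5, 504, 93, -22]
5 | DROP | [5, 504, 93]
6 | PUSH -99 | [5, 504, 93, -99]
7 | PUSH 9 | [5, 504, 93, -99, 9]
8 | DUP | [5, 504, 93, -99, 9, 9]
9 | PUSH 10 | [5, 504, 93, -99, 9, 9, 10]
10 | PUSH 37 | [5, 504, 93, -99, 9, 9, 10, 37]
11 | PUSH 44 | [5, 504, 93, -99, 9, 9, 10, 37, 44]

[5, 504, 93, -99, 9, 9, 10, 37, 44]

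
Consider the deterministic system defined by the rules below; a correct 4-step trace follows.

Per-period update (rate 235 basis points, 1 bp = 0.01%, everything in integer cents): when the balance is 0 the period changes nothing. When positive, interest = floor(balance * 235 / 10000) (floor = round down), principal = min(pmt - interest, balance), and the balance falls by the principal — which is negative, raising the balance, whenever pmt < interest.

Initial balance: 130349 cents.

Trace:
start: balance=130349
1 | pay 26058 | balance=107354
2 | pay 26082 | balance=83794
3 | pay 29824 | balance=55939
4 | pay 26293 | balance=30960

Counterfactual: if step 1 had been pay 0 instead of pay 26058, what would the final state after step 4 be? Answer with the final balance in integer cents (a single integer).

(re-executing from step 1 with the substitution; state before step 1: balance=130349)
1 | pay 0 | balance=133412
2 | pay 26082 | balance=110465
3 | pay 29824 | balance=83236
4 | pay 26293 | balance=58899

58899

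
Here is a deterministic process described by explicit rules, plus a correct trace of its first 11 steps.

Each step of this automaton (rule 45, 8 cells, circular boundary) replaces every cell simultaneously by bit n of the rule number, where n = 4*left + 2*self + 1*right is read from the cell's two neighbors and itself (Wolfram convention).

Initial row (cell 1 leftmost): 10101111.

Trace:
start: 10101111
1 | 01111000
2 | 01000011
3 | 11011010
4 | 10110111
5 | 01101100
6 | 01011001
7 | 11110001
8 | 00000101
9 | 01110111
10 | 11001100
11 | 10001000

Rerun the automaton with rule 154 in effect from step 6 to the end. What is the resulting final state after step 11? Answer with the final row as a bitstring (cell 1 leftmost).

00001011

(re-executing steps 6..11 under rule 154; state before step 6: 01101100)
6 | 11001010
7 | 10110000
8 | 00101001
9 | 11000110
10 | 10101100
11 | 00001011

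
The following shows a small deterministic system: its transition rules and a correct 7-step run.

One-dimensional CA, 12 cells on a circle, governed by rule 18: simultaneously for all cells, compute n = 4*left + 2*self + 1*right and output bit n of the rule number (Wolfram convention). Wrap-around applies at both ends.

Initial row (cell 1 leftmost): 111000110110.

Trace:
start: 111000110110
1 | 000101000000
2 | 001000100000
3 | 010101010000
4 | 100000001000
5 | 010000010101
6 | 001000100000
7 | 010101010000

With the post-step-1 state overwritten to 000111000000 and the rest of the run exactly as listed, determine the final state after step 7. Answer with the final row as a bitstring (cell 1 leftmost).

state after step 1 := 000111000000
2 | 001000100000
3 | 010101010000
4 | 100000001000
5 | 010000010101
6 | 001000100000
7 | 010101010000

010101010000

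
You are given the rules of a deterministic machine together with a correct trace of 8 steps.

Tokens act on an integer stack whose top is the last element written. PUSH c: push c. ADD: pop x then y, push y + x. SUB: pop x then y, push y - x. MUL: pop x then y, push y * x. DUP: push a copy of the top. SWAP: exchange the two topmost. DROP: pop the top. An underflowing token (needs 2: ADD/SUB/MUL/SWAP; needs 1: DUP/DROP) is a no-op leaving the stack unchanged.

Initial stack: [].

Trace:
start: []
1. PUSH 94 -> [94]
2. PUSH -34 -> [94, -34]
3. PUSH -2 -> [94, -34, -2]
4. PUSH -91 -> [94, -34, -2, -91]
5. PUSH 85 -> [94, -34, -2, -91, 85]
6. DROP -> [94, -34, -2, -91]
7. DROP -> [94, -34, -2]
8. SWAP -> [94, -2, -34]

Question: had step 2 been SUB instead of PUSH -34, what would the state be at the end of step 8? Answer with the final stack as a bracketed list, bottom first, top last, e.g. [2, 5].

(re-executing from step 2 with the substitution; state before step 2: [94])
2. SUB -> [94]
3. PUSH -2 -> [94, -2]
4. PUSH -91 -> [94, -2, -91]
5. PUSH 85 -> [94, -2, -91, 85]
6. DROP -> [94, -2, -91]
7. DROP -> [94, -2]
8. SWAP -> [-2, 94]

[-2, 94]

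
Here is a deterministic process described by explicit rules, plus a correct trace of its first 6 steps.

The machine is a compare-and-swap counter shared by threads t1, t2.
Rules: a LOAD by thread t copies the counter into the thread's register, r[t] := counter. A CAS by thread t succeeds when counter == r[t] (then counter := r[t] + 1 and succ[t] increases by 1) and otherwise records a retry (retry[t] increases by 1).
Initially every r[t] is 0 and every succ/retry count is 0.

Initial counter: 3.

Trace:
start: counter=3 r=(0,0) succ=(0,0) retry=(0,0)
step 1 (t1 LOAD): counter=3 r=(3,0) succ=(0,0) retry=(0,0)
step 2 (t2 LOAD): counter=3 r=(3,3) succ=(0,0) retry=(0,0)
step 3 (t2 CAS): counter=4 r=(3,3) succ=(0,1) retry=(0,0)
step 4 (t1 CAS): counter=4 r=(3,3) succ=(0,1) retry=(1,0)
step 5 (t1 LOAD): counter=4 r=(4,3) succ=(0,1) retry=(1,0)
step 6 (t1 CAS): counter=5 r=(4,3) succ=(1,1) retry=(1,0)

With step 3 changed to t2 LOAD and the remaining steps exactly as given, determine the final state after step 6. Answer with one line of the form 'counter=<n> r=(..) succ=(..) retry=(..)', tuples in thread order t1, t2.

counter=5 r=(4,3) succ=(2,0) retry=(0,0)

(re-executing from step 3 with the substitution; state before step 3: counter=3 r=(3,3) succ=(0,0) retry=(0,0))
step 3 (t2 LOAD): counter=3 r=(3,3) succ=(0,0) retry=(0,0)
step 4 (t1 CAS): counter=4 r=(3,3) succ=(1,0) retry=(0,0)
step 5 (t1 LOAD): counter=4 r=(4,3) succ=(1,0) retry=(0,0)
step 6 (t1 CAS): counter=5 r=(4,3) succ=(2,0) retry=(0,0)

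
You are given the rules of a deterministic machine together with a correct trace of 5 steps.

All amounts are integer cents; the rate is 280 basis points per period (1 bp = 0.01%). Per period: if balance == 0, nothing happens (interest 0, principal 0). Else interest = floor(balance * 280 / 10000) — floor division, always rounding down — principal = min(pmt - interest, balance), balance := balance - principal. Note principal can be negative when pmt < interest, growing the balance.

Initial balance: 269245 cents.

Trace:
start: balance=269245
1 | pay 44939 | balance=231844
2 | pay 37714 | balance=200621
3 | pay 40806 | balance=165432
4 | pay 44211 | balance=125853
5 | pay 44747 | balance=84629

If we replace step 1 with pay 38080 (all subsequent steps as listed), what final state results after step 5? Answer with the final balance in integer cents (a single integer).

92289

(re-executing from step 1 with the substitution; state before step 1: balance=269245)
1 | pay 38080 | balance=238703
2 | pay 37714 | balance=207672
3 | pay 40806 | balance=172680
4 | pay 44211 | balance=133304
5 | pay 44747 | balance=92289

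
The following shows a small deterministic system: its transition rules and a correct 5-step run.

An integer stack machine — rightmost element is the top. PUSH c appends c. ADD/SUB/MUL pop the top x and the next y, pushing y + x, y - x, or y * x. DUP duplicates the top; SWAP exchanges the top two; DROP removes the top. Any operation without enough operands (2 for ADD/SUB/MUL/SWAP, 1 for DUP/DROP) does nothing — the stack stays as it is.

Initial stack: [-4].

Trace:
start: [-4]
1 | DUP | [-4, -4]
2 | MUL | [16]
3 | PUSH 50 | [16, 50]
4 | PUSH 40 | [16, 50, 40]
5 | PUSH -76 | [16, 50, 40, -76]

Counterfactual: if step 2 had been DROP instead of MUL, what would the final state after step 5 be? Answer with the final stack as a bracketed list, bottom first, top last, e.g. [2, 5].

[-4, 50, 40, -76]

(re-executing from step 2 with the substitution; state before step 2: [-4, -4])
2 | DROP | [-4]
3 | PUSH 50 | [-4, 50]
4 | PUSH 40 | [-4, 50, 40]
5 | PUSH -76 | [-4, 50, 40, -76]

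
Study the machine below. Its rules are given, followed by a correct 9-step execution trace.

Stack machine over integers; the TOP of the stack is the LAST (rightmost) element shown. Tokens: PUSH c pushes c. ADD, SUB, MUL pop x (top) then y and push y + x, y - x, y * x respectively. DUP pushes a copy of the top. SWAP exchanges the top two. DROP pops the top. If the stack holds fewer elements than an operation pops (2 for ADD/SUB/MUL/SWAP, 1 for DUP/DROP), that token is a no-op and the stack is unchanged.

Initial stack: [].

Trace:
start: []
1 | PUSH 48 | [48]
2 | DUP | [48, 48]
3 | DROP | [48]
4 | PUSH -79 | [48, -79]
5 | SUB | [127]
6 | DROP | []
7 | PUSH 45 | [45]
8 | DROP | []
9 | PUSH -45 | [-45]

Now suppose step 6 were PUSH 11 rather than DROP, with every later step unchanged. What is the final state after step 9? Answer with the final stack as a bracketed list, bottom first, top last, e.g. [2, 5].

(re-executing from step 6 with the substitution; state before step 6: [127])
6 | PUSH 11 | [127, 11]
7 | PUSH 45 | [127, 11, 45]
8 | DROP | [127, 11]
9 | PUSH -45 | [127, 11, -45]

[127, 11, -45]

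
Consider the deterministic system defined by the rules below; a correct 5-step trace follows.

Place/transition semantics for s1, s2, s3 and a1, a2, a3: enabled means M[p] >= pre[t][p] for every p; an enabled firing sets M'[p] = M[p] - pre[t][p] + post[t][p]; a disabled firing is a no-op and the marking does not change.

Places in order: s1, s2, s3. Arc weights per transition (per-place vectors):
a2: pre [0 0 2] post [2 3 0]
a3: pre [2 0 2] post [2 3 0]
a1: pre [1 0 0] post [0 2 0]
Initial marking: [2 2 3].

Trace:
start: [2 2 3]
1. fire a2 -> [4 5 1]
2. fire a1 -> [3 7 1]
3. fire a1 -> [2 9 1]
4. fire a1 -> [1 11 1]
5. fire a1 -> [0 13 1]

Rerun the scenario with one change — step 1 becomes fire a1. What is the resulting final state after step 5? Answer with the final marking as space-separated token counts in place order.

(re-executing from step 1 with the substitution; state before step 1: [2 2 3])
1. fire a1 -> [1 4 3]
2. fire a1 -> [0 6 3]
3. fire a1 -> [0 6 3]
4. fire a1 -> [0 6 3]
5. fire a1 -> [0 6 3]

0 6 3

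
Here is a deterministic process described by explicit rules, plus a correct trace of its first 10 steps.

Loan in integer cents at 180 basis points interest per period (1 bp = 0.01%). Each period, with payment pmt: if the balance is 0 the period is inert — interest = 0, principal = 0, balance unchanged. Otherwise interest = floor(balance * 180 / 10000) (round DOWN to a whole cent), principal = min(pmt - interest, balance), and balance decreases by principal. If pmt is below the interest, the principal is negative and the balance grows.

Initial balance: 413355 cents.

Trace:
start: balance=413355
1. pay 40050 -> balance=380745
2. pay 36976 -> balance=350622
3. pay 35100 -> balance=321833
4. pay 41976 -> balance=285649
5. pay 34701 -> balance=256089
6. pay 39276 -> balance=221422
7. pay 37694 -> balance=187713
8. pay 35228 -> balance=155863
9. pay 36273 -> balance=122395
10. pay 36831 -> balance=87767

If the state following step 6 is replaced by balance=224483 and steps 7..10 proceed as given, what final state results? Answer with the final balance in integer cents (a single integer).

91054

state after step 6 := balance=224483
7. pay 37694 -> balance=190829
8. pay 35228 -> balance=159035
9. pay 36273 -> balance=125624
10. pay 36831 -> balance=91054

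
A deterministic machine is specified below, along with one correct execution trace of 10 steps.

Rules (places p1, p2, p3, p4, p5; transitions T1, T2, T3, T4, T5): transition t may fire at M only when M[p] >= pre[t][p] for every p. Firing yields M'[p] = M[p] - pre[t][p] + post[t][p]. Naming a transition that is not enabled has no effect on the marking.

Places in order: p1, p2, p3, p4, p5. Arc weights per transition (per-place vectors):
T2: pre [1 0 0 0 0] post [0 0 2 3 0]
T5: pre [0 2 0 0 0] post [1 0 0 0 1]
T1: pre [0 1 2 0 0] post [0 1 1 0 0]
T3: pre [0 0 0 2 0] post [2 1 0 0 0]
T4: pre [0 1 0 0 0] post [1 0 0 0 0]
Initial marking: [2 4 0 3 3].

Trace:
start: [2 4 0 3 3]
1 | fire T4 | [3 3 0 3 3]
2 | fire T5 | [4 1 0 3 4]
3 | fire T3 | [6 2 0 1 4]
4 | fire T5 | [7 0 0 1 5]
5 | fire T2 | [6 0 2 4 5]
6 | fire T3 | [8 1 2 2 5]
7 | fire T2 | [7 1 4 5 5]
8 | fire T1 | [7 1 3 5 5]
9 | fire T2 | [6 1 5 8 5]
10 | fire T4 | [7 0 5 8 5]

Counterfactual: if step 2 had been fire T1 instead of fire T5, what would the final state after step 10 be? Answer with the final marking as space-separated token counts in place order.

6 2 5 8 4

(re-executing from step 2 with the substitution; state before step 2: [3 3 0 3 3])
2 | fire T1 | [3 3 0 3 3]
3 | fire T3 | [5 4 0 1 3]
4 | fire T5 | [6 2 0 1 4]
5 | fire T2 | [5 2 2 4 4]
6 | fire T3 | [7 3 2 2 4]
7 | fire T2 | [6 3 4 5 4]
8 | fire T1 | [6 3 3 5 4]
9 | fire T2 | [5 3 5 8 4]
10 | fire T4 | [6 2 5 8 4]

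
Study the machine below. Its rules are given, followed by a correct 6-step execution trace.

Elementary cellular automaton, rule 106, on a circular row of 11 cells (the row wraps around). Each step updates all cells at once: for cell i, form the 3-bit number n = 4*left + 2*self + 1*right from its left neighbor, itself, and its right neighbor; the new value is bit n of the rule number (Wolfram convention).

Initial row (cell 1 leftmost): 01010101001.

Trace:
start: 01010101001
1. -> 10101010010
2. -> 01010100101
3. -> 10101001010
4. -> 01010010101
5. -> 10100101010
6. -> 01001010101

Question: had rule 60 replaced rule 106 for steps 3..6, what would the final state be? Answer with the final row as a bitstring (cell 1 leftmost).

(re-executing steps 3..6 under rule 60; state before step 3: 01010100101)
3. -> 11111110111
4. -> 00000001100
5. -> 00000001010
6. -> 00000001111

00000001111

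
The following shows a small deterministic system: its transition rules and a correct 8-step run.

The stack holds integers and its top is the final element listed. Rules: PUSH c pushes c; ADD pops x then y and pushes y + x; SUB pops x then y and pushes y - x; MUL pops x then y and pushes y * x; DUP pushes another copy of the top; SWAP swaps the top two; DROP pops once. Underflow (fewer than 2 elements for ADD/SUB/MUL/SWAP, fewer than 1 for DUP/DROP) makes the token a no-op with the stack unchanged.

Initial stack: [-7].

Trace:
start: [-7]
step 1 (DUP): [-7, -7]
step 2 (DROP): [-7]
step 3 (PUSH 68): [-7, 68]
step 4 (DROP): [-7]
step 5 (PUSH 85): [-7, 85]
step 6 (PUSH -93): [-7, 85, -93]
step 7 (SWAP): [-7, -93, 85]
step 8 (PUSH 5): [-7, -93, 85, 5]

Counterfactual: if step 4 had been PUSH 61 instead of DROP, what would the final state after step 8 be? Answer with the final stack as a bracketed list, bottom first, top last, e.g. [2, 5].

(re-executing from step 4 with the substitution; state before step 4: [-7, 68])
step 4 (PUSH 61): [-7, 68, 61]
step 5 (PUSH 85): [-7, 68, 61, 85]
step 6 (PUSH -93): [-7, 68, 61, 85, -93]
step 7 (SWAP): [-7, 68, 61, -93, 85]
step 8 (PUSH 5): [-7, 68, 61, -93, 85, 5]

[-7, 68, 61, -93, 85, 5]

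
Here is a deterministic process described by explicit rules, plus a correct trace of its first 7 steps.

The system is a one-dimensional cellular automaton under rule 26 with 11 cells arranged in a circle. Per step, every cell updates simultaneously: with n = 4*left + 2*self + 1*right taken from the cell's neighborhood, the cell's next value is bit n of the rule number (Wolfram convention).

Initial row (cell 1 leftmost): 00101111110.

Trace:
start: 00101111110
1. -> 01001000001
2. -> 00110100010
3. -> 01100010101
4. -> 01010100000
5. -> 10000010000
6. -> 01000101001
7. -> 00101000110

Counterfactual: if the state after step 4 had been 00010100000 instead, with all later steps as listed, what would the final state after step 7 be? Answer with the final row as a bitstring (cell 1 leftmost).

10000000100

state after step 4 := 00010100000
5. -> 00100010000
6. -> 01010101000
7. -> 10000000100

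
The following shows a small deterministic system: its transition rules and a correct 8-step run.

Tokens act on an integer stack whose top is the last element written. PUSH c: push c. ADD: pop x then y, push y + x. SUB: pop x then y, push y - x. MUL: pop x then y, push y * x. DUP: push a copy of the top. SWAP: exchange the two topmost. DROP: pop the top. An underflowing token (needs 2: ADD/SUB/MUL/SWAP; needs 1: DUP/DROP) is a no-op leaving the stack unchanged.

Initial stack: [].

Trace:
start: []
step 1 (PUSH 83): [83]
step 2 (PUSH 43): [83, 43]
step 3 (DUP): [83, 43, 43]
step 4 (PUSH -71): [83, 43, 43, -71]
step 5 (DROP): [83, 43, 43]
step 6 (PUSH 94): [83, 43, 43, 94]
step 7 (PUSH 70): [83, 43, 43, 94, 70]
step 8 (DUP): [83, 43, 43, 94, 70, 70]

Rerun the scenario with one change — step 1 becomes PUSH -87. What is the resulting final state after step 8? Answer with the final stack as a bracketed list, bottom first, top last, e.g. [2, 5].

[-87, 43, 43, 94, 70, 70]

(re-executing from step 1 with the substitution; state before step 1: [])
step 1 (PUSH -87): [-87]
step 2 (PUSH 43): [-87, 43]
step 3 (DUP): [-87, 43, 43]
step 4 (PUSH -71): [-87, 43, 43, -71]
step 5 (DROP): [-87, 43, 43]
step 6 (PUSH 94): [-87, 43, 43, 94]
step 7 (PUSH 70): [-87, 43, 43, 94, 70]
step 8 (DUP): [-87, 43, 43, 94, 70, 70]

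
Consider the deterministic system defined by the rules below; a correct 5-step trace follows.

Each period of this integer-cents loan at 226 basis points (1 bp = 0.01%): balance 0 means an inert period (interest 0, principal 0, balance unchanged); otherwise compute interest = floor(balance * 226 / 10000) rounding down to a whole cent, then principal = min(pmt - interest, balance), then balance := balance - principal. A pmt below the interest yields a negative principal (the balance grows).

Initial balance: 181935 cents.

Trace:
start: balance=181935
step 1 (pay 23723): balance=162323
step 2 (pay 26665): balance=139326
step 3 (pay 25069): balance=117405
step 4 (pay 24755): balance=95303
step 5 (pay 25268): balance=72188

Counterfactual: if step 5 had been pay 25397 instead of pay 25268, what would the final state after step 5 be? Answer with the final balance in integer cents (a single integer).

(re-executing from step 5 with the substitution; state before step 5: balance=95303)
step 5 (pay 25397): balance=72059

72059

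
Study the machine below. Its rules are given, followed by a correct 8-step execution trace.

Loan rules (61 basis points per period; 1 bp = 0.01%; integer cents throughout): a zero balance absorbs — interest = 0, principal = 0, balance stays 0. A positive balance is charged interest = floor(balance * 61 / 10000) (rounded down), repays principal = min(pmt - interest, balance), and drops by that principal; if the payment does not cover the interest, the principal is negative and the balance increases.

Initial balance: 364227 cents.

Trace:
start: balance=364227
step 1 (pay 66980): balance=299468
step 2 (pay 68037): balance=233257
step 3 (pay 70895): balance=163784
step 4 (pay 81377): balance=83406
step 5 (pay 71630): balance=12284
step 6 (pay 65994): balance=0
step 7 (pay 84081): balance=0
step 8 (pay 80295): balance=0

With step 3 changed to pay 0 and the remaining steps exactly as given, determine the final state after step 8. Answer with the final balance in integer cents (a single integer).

0

(re-executing from step 3 with the substitution; state before step 3: balance=233257)
step 3 (pay 0): balance=234679
step 4 (pay 81377): balance=154733
step 5 (pay 71630): balance=84046
step 6 (pay 65994): balance=18564
step 7 (pay 84081): balance=0
step 8 (pay 80295): balance=0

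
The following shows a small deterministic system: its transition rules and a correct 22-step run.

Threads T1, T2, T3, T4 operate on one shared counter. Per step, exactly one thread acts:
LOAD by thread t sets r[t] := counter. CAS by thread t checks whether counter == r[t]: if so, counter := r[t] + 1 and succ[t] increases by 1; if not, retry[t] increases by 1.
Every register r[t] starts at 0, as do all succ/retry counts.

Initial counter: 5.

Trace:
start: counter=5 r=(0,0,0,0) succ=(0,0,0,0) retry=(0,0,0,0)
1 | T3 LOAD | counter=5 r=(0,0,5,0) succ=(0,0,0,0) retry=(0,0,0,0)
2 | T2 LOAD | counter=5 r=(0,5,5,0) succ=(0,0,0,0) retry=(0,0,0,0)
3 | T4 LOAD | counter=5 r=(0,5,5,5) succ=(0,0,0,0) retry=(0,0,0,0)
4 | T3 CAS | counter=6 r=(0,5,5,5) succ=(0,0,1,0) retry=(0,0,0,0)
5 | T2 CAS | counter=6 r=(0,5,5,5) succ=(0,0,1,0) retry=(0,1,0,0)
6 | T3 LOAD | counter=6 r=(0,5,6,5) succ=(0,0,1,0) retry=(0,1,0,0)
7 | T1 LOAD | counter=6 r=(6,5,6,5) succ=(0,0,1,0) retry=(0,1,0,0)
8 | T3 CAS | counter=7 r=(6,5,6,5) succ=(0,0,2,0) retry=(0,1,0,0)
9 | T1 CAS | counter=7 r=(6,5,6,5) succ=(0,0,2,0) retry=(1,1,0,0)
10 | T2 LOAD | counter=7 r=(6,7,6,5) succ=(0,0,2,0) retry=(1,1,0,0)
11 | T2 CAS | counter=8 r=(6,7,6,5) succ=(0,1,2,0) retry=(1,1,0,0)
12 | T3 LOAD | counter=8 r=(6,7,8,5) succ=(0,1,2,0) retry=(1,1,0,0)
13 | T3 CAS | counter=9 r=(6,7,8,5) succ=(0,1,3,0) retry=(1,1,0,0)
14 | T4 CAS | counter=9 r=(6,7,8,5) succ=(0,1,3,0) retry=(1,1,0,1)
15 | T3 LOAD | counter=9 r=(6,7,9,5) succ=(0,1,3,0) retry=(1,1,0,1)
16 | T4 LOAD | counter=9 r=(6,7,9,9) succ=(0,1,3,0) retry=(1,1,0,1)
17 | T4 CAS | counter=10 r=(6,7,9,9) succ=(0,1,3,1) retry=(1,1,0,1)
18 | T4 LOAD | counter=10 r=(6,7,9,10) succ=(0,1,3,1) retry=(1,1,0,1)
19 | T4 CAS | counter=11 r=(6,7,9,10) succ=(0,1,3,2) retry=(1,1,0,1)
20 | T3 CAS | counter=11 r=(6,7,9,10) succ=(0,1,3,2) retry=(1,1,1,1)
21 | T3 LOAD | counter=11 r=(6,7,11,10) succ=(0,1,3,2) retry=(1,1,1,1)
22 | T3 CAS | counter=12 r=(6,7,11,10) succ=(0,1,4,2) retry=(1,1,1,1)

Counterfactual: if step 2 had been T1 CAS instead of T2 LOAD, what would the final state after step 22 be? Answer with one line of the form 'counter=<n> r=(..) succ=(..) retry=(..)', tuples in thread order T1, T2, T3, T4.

counter=12 r=(6,7,11,10) succ=(0,1,4,2) retry=(2,1,1,1)

(re-executing from step 2 with the substitution; state before step 2: counter=5 r=(0,0,5,0) succ=(0,0,0,0) retry=(0,0,0,0))
2 | T1 CAS | counter=5 r=(0,0,5,0) succ=(0,0,0,0) retry=(1,0,0,0)
3 | T4 LOAD | counter=5 r=(0,0,5,5) succ=(0,0,0,0) retry=(1,0,0,0)
4 | T3 CAS | counter=6 r=(0,0,5,5) succ=(0,0,1,0) retry=(1,0,0,0)
5 | T2 CAS | counter=6 r=(0,0,5,5) succ=(0,0,1,0) retry=(1,1,0,0)
6 | T3 LOAD | counter=6 r=(0,0,6,5) succ=(0,0,1,0) retry=(1,1,0,0)
7 | T1 LOAD | counter=6 r=(6,0,6,5) succ=(0,0,1,0) retry=(1,1,0,0)
8 | T3 CAS | counter=7 r=(6,0,6,5) succ=(0,0,2,0) retry=(1,1,0,0)
9 | T1 CAS | counter=7 r=(6,0,6,5) succ=(0,0,2,0) retry=(2,1,0,0)
10 | T2 LOAD | counter=7 r=(6,7,6,5) succ=(0,0,2,0) retry=(2,1,0,0)
11 | T2 CAS | counter=8 r=(6,7,6,5) succ=(0,1,2,0) retry=(2,1,0,0)
12 | T3 LOAD | counter=8 r=(6,7,8,5) succ=(0,1,2,0) retry=(2,1,0,0)
13 | T3 CAS | counter=9 r=(6,7,8,5) succ=(0,1,3,0) retry=(2,1,0,0)
14 | T4 CAS | counter=9 r=(6,7,8,5) succ=(0,1,3,0) retry=(2,1,0,1)
15 | T3 LOAD | counter=9 r=(6,7,9,5) succ=(0,1,3,0) retry=(2,1,0,1)
16 | T4 LOAD | counter=9 r=(6,7,9,9) succ=(0,1,3,0) retry=(2,1,0,1)
17 | T4 CAS | counter=10 r=(6,7,9,9) succ=(0,1,3,1) retry=(2,1,0,1)
18 | T4 LOAD | counter=10 r=(6,7,9,10) succ=(0,1,3,1) retry=(2,1,0,1)
19 | T4 CAS | counter=11 r=(6,7,9,10) succ=(0,1,3,2) retry=(2,1,0,1)
20 | T3 CAS | counter=11 r=(6,7,9,10) succ=(0,1,3,2) retry=(2,1,1,1)
21 | T3 LOAD | counter=11 r=(6,7,11,10) succ=(0,1,3,2) retry=(2,1,1,1)
22 | T3 CAS | counter=12 r=(6,7,11,10) succ=(0,1,4,2) retry=(2,1,1,1)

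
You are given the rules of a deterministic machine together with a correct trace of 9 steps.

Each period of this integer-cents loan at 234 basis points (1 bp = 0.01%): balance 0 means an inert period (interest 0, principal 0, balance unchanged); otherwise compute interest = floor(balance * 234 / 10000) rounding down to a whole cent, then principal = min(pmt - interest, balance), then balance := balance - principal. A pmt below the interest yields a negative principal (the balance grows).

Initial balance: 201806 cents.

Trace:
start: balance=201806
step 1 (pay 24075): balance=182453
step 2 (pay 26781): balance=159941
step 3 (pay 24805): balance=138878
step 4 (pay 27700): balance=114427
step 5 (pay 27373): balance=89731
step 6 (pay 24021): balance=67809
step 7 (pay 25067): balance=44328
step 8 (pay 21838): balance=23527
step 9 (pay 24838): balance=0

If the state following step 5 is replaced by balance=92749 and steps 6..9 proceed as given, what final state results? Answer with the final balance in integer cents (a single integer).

state after step 5 := balance=92749
step 6 (pay 24021): balance=70898
step 7 (pay 25067): balance=47490
step 8 (pay 21838): balance=26763
step 9 (pay 24838): balance=2551

2551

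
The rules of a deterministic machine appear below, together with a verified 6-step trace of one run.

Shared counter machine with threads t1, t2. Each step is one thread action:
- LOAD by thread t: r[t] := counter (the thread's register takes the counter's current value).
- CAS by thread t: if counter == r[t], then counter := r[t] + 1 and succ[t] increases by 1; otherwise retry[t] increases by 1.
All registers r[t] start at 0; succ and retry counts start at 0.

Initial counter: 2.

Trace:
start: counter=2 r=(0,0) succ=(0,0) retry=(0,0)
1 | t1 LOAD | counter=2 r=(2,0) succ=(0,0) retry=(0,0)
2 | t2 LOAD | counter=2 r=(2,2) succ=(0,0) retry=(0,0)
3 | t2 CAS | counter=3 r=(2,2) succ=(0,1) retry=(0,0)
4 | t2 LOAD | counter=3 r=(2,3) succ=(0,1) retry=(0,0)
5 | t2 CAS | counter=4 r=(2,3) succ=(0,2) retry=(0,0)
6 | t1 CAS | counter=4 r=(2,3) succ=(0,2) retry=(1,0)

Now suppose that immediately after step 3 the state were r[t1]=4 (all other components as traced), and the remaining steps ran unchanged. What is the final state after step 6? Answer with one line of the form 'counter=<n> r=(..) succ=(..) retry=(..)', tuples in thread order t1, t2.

state after step 3 := counter=3 r=(4,2) succ=(0,1) retry=(0,0)
4 | t2 LOAD | counter=3 r=(4,3) succ=(0,1) retry=(0,0)
5 | t2 CAS | counter=4 r=(4,3) succ=(0,2) retry=(0,0)
6 | t1 CAS | counter=5 r=(4,3) succ=(1,2) retry=(0,0)

counter=5 r=(4,3) succ=(1,2) retry=(0,0)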